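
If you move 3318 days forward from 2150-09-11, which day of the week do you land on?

Friday

First find the weekday of Sep 11, 2150. Doomsday rule: the anchor day for the 2100s is Sunday. For year 50: 50÷12 = 4 r 2, and 2÷4 = 0, so 4+2+0 = 6.
Sunday + 6 ≡ Saturday — that's 2150's doomsday.
In September the doomsday date is Sep 5.
Sep 11 is 6 days after Sep 5; 6 mod 7 = 6, so Saturday + 6 = Friday.
3318 mod 7 = 0, so 3318 days after a Friday is Friday + 0 = Friday.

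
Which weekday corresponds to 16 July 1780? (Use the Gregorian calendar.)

Doomsday rule: the anchor day for the 1700s is Sunday. For year 80: 80÷12 = 6 r 8, and 8÷4 = 2, so 6+8+2 = 16.
Sunday + 16 ≡ Tuesday — that's 1780's doomsday.
In July the doomsday date is Jul 11.
Jul 16 is 5 days after Jul 11; 5 mod 7 = 5, so Tuesday + 5 = Sunday.

Sunday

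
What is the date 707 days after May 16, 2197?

+365 (one year) → May 16, 2198 (342 left).
May has 31 days: +16 → Jun 1, 2198 (326 left).
Jun has 30 days: +30 → Jul 1, 2198 (296 left).
Jul has 31 days: +31 → Aug 1, 2198 (265 left).
Aug has 31 days: +31 → Sep 1, 2198 (234 left).
Sep has 30 days: +30 → Oct 1, 2198 (204 left).
Oct has 31 days: +31 → Nov 1, 2198 (173 left).
Nov has 30 days: +30 → Dec 1, 2198 (143 left).
Dec has 31 days: +31 → Jan 1, 2199 (112 left).
Jan has 31 days: +31 → Feb 1, 2199 (81 left).
Feb has 28 days: +28 → Mar 1, 2199 (53 left).
Mar has 31 days: +31 → Apr 1, 2199 (22 left).
+22 → Apr 23, 2199.

April 23, 2199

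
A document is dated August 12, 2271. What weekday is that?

Doomsday rule: the anchor day for the 2200s is Friday. For year 71: 71÷12 = 5 r 11, and 11÷4 = 2, so 5+11+2 = 18.
Friday + 18 ≡ Tuesday — that's 2271's doomsday.
In August the doomsday date is Aug 8.
Aug 12 is 4 days after Aug 8; 4 mod 7 = 4, so Tuesday + 4 = Saturday.

Saturday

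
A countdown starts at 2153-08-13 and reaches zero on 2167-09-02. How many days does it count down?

Aug 13, 2153 → Aug 13, 2154: 365 days.
Aug 13, 2154 → Aug 13, 2155: 365 days.
Aug 13, 2155 → Aug 13, 2156: 366 days (Feb 29, 2156 is in that span).
Aug 13, 2156 → Aug 13, 2157: 365 days.
Aug 13, 2157 → Aug 13, 2158: 365 days.
Aug 13, 2158 → Aug 13, 2159: 365 days.
Aug 13, 2159 → Aug 13, 2160: 366 days (Feb 29, 2160 is in that span).
Aug 13, 2160 → Aug 13, 2161: 365 days.
Aug 13, 2161 → Aug 13, 2162: 365 days.
Aug 13, 2162 → Aug 13, 2163: 365 days.
Aug 13, 2163 → Aug 13, 2164: 366 days (Feb 29, 2164 is in that span).
Aug 13, 2164 → Aug 13, 2165: 365 days.
Aug 13, 2165 → Aug 13, 2166: 365 days.
Aug 13, 2166 → Sep 13, 2166: 31 days (August has 31).
Sep 13, 2166 → Oct 13, 2166: 30 days (September has 30).
Oct 13, 2166 → Nov 13, 2166: 31 days (October has 31).
Nov 13, 2166 → Dec 13, 2166: 30 days (November has 30).
Dec 13, 2166 → Jan 13, 2167: 31 days (December has 31).
Jan 13, 2167 → Feb 13, 2167: 31 days (January has 31).
Feb 13, 2167 → Mar 13, 2167: 28 days (February has 28).
Mar 13, 2167 → Apr 13, 2167: 31 days (March has 31).
Apr 13, 2167 → May 13, 2167: 30 days (April has 30).
May 13, 2167 → Jun 13, 2167: 31 days (May has 31).
Jun 13, 2167 → Jul 13, 2167: 30 days (June has 30).
Jul 13, 2167 → Aug 13, 2167: 31 days (July has 31).
Aug 13, 2167 → Sep 2, 2167: 20 days.
Total: 5133 days.

5133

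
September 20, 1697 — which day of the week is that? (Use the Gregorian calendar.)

Friday

Doomsday rule: the anchor day for the 1600s is Tuesday. For year 97: 97÷12 = 8 r 1, and 1÷4 = 0, so 8+1+0 = 9.
Tuesday + 9 ≡ Thursday — that's 1697's doomsday.
In September the doomsday date is Sep 5.
Sep 20 is 15 days after Sep 5; 15 mod 7 = 1, so Thursday + 1 = Friday.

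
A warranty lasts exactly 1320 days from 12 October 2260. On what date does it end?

+365 (one year) → Oct 12, 2261 (955 left).
+365 (one year) → Oct 12, 2262 (590 left).
+365 (one year) → Oct 12, 2263 (225 left).
Oct has 31 days: +20 → Nov 1, 2263 (205 left).
Nov has 30 days: +30 → Dec 1, 2263 (175 left).
Dec has 31 days: +31 → Jan 1, 2264 (144 left).
Jan has 31 days: +31 → Feb 1, 2264 (113 left).
Feb has 29 days: +29 → Mar 1, 2264 (84 left).
Mar has 31 days: +31 → Apr 1, 2264 (53 left).
Apr has 30 days: +30 → May 1, 2264 (23 left).
+23 → May 24, 2264.

May 24, 2264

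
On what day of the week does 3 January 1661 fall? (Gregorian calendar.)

Doomsday rule: the anchor day for the 1600s is Tuesday. For year 61: 61÷12 = 5 r 1, and 1÷4 = 0, so 5+1+0 = 6.
Tuesday + 6 ≡ Monday — that's 1661's doomsday.
In January the doomsday date is Jan 3 (1661 is not a leap year).
Jan 3 is the doomsday itself: Monday.

Monday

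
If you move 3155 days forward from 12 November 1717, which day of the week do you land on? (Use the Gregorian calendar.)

Wednesday

First find the weekday of Nov 12, 1717. Doomsday rule: the anchor day for the 1700s is Sunday. For year 17: 17÷12 = 1 r 5, and 5÷4 = 1, so 1+5+1 = 7.
Sunday + 7 ≡ Sunday — that's 1717's doomsday.
In November the doomsday date is Nov 7.
Nov 12 is 5 days after Nov 7; 5 mod 7 = 5, so Sunday + 5 = Friday.
3155 mod 7 = 5, so 3155 days after a Friday is Friday + 5 = Wednesday.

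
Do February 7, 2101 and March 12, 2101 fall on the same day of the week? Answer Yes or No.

From Feb 7, 2101 to Mar 12, 2101 is 33 days.
33 mod 7 = 5, so they are different weekdays.
(Feb 7, 2101 is a Monday; Mar 12, 2101 is a Saturday.)

No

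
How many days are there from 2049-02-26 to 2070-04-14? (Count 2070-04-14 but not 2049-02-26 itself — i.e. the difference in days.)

7717

Feb 26, 2049 → Feb 26, 2050: 365 days.
Feb 26, 2050 → Feb 26, 2051: 365 days.
Feb 26, 2051 → Feb 26, 2052: 365 days.
Feb 26, 2052 → Feb 26, 2053: 366 days (Feb 29, 2052 is in that span).
Feb 26, 2053 → Feb 26, 2054: 365 days.
Feb 26, 2054 → Feb 26, 2055: 365 days.
Feb 26, 2055 → Feb 26, 2056: 365 days.
Feb 26, 2056 → Feb 26, 2057: 366 days (Feb 29, 2056 is in that span).
Feb 26, 2057 → Feb 26, 2058: 365 days.
Feb 26, 2058 → Feb 26, 2059: 365 days.
Feb 26, 2059 → Feb 26, 2060: 365 days.
Feb 26, 2060 → Feb 26, 2061: 366 days (Feb 29, 2060 is in that span).
Feb 26, 2061 → Feb 26, 2062: 365 days.
Feb 26, 2062 → Feb 26, 2063: 365 days.
Feb 26, 2063 → Feb 26, 2064: 365 days.
Feb 26, 2064 → Feb 26, 2065: 366 days (Feb 29, 2064 is in that span).
Feb 26, 2065 → Feb 26, 2066: 365 days.
Feb 26, 2066 → Feb 26, 2067: 365 days.
Feb 26, 2067 → Feb 26, 2068: 365 days.
Feb 26, 2068 → Feb 26, 2069: 366 days (Feb 29, 2068 is in that span).
Feb 26, 2069 → Feb 26, 2070: 365 days.
Feb 26, 2070 → Mar 26, 2070: 28 days (February has 28).
Mar 26, 2070 → Apr 14, 2070: 19 days.
Total: 7717 days.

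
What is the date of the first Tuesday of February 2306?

February 1, 2306 is a Thursday.
The first Tuesday is therefore February 6 (5 days later).

February 6, 2306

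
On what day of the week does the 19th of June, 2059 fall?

Doomsday rule: the anchor day for the 2000s is Tuesday. For year 59: 59÷12 = 4 r 11, and 11÷4 = 2, so 4+11+2 = 17.
Tuesday + 17 ≡ Friday — that's 2059's doomsday.
In June the doomsday date is Jun 6.
Jun 19 is 13 days after Jun 6; 13 mod 7 = 6, so Friday + 6 = Thursday.

Thursday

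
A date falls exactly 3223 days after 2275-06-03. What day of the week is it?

Sunday

First find the weekday of Jun 3, 2275. Doomsday rule: the anchor day for the 2200s is Friday. For year 75: 75÷12 = 6 r 3, and 3÷4 = 0, so 6+3+0 = 9.
Friday + 9 ≡ Sunday — that's 2275's doomsday.
In June the doomsday date is Jun 6.
Jun 3 is 3 days before Jun 6; 3 mod 7 = 3, so Sunday − 3 = Thursday.
3223 mod 7 = 3, so 3223 days after a Thursday is Thursday + 3 = Sunday.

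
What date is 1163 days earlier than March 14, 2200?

January 5, 2197

−365 (one year) → Mar 14, 2199 (798 left).
−365 (one year) → Mar 14, 2198 (433 left).
−365 (one year) → Mar 14, 2197 (68 left).
−14 → Feb 28, 2197 (end of Feb, 28 days; 54 left).
−28 → Jan 31, 2197 (end of Jan, 31 days; 26 left).
−26 → Jan 5, 2197.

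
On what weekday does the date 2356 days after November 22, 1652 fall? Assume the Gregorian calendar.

Tuesday

Nov 22, 1652 is a Friday.
2356 mod 7 = 4, so 2356 days after a Friday is Friday + 4 = Tuesday.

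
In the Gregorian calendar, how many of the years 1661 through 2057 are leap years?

Multiples of 4 in [1661,2057]: 99.
Of those, multiples of 100: 4 (not leap unless ÷400).
Multiples of 400: 1.
Leap years = 99 − 4 + 1 = 96.

96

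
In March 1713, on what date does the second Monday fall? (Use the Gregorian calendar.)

March 13, 1713

March 1, 1713 is a Wednesday.
The first Monday is therefore March 6 (5 days later).
The second Monday is 6 + 1×7 = March 13.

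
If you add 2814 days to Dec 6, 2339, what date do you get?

August 20, 2347

+366 (one year; includes Feb 29, 2340) → Dec 6, 2340 (2448 left).
+365 (one year) → Dec 6, 2341 (2083 left).
+365 (one year) → Dec 6, 2342 (1718 left).
+365 (one year) → Dec 6, 2343 (1353 left).
+366 (one year; includes Feb 29, 2344) → Dec 6, 2344 (987 left).
+365 (one year) → Dec 6, 2345 (622 left).
+365 (one year) → Dec 6, 2346 (257 left).
Dec has 31 days: +26 → Jan 1, 2347 (231 left).
Jan has 31 days: +31 → Feb 1, 2347 (200 left).
Feb has 28 days: +28 → Mar 1, 2347 (172 left).
Mar has 31 days: +31 → Apr 1, 2347 (141 left).
Apr has 30 days: +30 → May 1, 2347 (111 left).
May has 31 days: +31 → Jun 1, 2347 (80 left).
Jun has 30 days: +30 → Jul 1, 2347 (50 left).
Jul has 31 days: +31 → Aug 1, 2347 (19 left).
+19 → Aug 20, 2347.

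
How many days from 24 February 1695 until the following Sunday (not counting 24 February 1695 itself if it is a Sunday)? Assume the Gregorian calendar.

Feb 24, 1695 is a Thursday.
From Thursday to the next Sunday is 3 days.

3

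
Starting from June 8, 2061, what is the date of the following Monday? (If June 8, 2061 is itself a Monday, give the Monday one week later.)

June 13, 2061

Jun 8, 2061 is a Wednesday.
From Wednesday to the next Monday is 5 days.
Jun 8, 2061 + 5 = Jun 13, 2061.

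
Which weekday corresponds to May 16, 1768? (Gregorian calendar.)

Doomsday rule: the anchor day for the 1700s is Sunday. For year 68: 68÷12 = 5 r 8, and 8÷4 = 2, so 5+8+2 = 15.
Sunday + 15 ≡ Monday — that's 1768's doomsday.
In May the doomsday date is May 9.
May 16 is 7 days after May 9; 7 mod 7 = 0, so Monday + 0 = Monday.

Monday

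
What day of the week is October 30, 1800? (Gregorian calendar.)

January 1, 1800 is a Wednesday.
Jan 1, 1800 → Feb 1, 1800: 31 days (January has 31).
Feb 1, 1800 → Mar 1, 1800: 28 days (February has 28).
Mar 1, 1800 → Apr 1, 1800: 31 days (March has 31).
Apr 1, 1800 → May 1, 1800: 30 days (April has 30).
May 1, 1800 → Jun 1, 1800: 31 days (May has 31).
Jun 1, 1800 → Jul 1, 1800: 30 days (June has 30).
Jul 1, 1800 → Aug 1, 1800: 31 days (July has 31).
Aug 1, 1800 → Sep 1, 1800: 31 days (August has 31).
Sep 1, 1800 → Oct 1, 1800: 30 days (September has 30).
Oct 1, 1800 → Oct 30, 1800: 29 days.
Total: 302 days.
302 mod 7 = 1, so Wednesday + 1 = Thursday.

Thursday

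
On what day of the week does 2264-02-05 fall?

Doomsday rule: the anchor day for the 2200s is Friday. For year 64: 64÷12 = 5 r 4, and 4÷4 = 1, so 5+4+1 = 10.
Friday + 10 ≡ Monday — that's 2264's doomsday.
In February the doomsday date is Feb 29 (2264 is a leap year (divisible by 4)).
Feb 5 is 24 days before Feb 29; 24 mod 7 = 3, so Monday − 3 = Friday.

Friday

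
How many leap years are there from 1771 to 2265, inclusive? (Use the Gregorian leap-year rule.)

120

Multiples of 4 in [1771,2265]: 124.
Of those, multiples of 100: 5 (not leap unless ÷400).
Multiples of 400: 1.
Leap years = 124 − 5 + 1 = 120.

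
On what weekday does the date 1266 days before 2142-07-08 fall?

Monday

Jul 8, 2142 is a Sunday.
1266 mod 7 = 6, so 1266 days before a Sunday is Sunday − 6 = Monday.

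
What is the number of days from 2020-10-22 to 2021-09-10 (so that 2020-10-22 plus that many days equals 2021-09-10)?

Oct 22, 2020 → Nov 22, 2020: 31 days (October has 31).
Nov 22, 2020 → Dec 22, 2020: 30 days (November has 30).
Dec 22, 2020 → Jan 22, 2021: 31 days (December has 31).
Jan 22, 2021 → Feb 22, 2021: 31 days (January has 31).
Feb 22, 2021 → Mar 22, 2021: 28 days (February has 28).
Mar 22, 2021 → Apr 22, 2021: 31 days (March has 31).
Apr 22, 2021 → May 22, 2021: 30 days (April has 30).
May 22, 2021 → Jun 22, 2021: 31 days (May has 31).
Jun 22, 2021 → Jul 22, 2021: 30 days (June has 30).
Jul 22, 2021 → Aug 22, 2021: 31 days (July has 31).
Aug 22, 2021 → Sep 10, 2021: 19 days.
Total: 323 days.

323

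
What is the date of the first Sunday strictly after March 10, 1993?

March 14, 1993

Mar 10, 1993 is a Wednesday.
From Wednesday to the next Sunday is 4 days.
Mar 10, 1993 + 4 = Mar 14, 1993.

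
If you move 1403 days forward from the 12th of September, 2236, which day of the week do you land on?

Sep 12, 2236 is a Monday.
1403 mod 7 = 3, so 1403 days after a Monday is Monday + 3 = Thursday.

Thursday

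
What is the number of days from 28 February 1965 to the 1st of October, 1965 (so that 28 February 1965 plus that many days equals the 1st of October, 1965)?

215

Feb 28, 1965 → Mar 28, 1965: 28 days (February has 28).
Mar 28, 1965 → Apr 28, 1965: 31 days (March has 31).
Apr 28, 1965 → May 28, 1965: 30 days (April has 30).
May 28, 1965 → Jun 28, 1965: 31 days (May has 31).
Jun 28, 1965 → Jul 28, 1965: 30 days (June has 30).
Jul 28, 1965 → Aug 28, 1965: 31 days (July has 31).
Aug 28, 1965 → Sep 28, 1965: 31 days (August has 31).
Sep 28, 1965 → Oct 1, 1965: 3 days.
Total: 215 days.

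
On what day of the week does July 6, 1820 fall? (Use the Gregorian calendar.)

Doomsday rule: the anchor day for the 1800s is Friday. For year 20: 20÷12 = 1 r 8, and 8÷4 = 2, so 1+8+2 = 11.
Friday + 11 ≡ Tuesday — that's 1820's doomsday.
In July the doomsday date is Jul 11.
Jul 6 is 5 days before Jul 11; 5 mod 7 = 5, so Tuesday − 5 = Thursday.

Thursday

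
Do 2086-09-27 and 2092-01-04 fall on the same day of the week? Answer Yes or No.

Yes

From Sep 27, 2086 to Jan 4, 2092 is 1925 days.
1925 mod 7 = 0, so they are the same weekday.
(Sep 27, 2086 is a Friday; Jan 4, 2092 is a Friday.)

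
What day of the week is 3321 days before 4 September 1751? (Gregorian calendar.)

Sep 4, 1751 is a Saturday.
3321 mod 7 = 3, so 3321 days before a Saturday is Saturday − 3 = Wednesday.

Wednesday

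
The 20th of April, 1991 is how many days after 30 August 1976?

5346

Aug 30, 1976 → Aug 30, 1977: 365 days.
Aug 30, 1977 → Aug 30, 1978: 365 days.
Aug 30, 1978 → Aug 30, 1979: 365 days.
Aug 30, 1979 → Aug 30, 1980: 366 days (Feb 29, 1980 is in that span).
Aug 30, 1980 → Aug 30, 1981: 365 days.
Aug 30, 1981 → Aug 30, 1982: 365 days.
Aug 30, 1982 → Aug 30, 1983: 365 days.
Aug 30, 1983 → Aug 30, 1984: 366 days (Feb 29, 1984 is in that span).
Aug 30, 1984 → Aug 30, 1985: 365 days.
Aug 30, 1985 → Aug 30, 1986: 365 days.
Aug 30, 1986 → Aug 30, 1987: 365 days.
Aug 30, 1987 → Aug 30, 1988: 366 days (Feb 29, 1988 is in that span).
Aug 30, 1988 → Aug 30, 1989: 365 days.
Aug 30, 1989 → Aug 30, 1990: 365 days.
Aug 30, 1990 → Sep 30, 1990: 31 days (August has 31).
Sep 30, 1990 → Oct 30, 1990: 30 days (September has 30).
Oct 30, 1990 → Nov 30, 1990: 31 days (October has 31).
Nov 30, 1990 → Dec 30, 1990: 30 days (November has 30).
Dec 30, 1990 → Jan 30, 1991: 31 days (December has 31).
Jan 30, 1991 → Feb 28, 1991: 29 days (January has 31).
Feb 28, 1991 → Mar 28, 1991: 28 days (February has 28).
Mar 28, 1991 → Apr 20, 1991: 23 days.
Total: 5346 days.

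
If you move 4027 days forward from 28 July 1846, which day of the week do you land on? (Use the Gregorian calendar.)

Jul 28, 1846 is a Tuesday.
4027 mod 7 = 2, so 4027 days after a Tuesday is Tuesday + 2 = Thursday.

Thursday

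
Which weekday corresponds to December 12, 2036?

Doomsday rule: the anchor day for the 2000s is Tuesday. For year 36: 36÷12 = 3 r 0, and 0÷4 = 0, so 3+0+0 = 3.
Tuesday + 3 ≡ Friday — that's 2036's doomsday.
In December the doomsday date is Dec 12.
Dec 12 is the doomsday itself: Friday.

Friday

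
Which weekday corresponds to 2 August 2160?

Doomsday rule: the anchor day for the 2100s is Sunday. For year 60: 60÷12 = 5 r 0, and 0÷4 = 0, so 5+0+0 = 5.
Sunday + 5 ≡ Friday — that's 2160's doomsday.
In August the doomsday date is Aug 8.
Aug 2 is 6 days before Aug 8; 6 mod 7 = 6, so Friday − 6 = Saturday.

Saturday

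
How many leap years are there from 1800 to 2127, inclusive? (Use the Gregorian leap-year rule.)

79

Multiples of 4 in [1800,2127]: 82.
Of those, multiples of 100: 4 (not leap unless ÷400).
Multiples of 400: 1.
Leap years = 82 − 4 + 1 = 79.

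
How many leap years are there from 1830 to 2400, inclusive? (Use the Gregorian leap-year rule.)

139

Multiples of 4 in [1830,2400]: 143.
Of those, multiples of 100: 6 (not leap unless ÷400).
Multiples of 400: 2.
Leap years = 143 − 6 + 2 = 139.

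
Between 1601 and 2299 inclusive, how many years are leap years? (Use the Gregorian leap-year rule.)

Multiples of 4 in [1601,2299]: 174.
Of those, multiples of 100: 6 (not leap unless ÷400).
Multiples of 400: 1.
Leap years = 174 − 6 + 1 = 169.

169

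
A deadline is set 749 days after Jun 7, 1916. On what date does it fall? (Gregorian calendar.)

June 26, 1918

+365 (one year) → Jun 7, 1917 (384 left).
Jun has 30 days: +24 → Jul 1, 1917 (360 left).
Jul has 31 days: +31 → Aug 1, 1917 (329 left).
Aug has 31 days: +31 → Sep 1, 1917 (298 left).
Sep has 30 days: +30 → Oct 1, 1917 (268 left).
Oct has 31 days: +31 → Nov 1, 1917 (237 left).
Nov has 30 days: +30 → Dec 1, 1917 (207 left).
Dec has 31 days: +31 → Jan 1, 1918 (176 left).
Jan has 31 days: +31 → Feb 1, 1918 (145 left).
Feb has 28 days: +28 → Mar 1, 1918 (117 left).
Mar has 31 days: +31 → Apr 1, 1918 (86 left).
Apr has 30 days: +30 → May 1, 1918 (56 left).
May has 31 days: +31 → Jun 1, 1918 (25 left).
+25 → Jun 26, 1918.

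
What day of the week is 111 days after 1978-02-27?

Sunday

First find the weekday of Feb 27, 1978. Doomsday rule: the anchor day for the 1900s is Wednesday. For year 78: 78÷12 = 6 r 6, and 6÷4 = 1, so 6+6+1 = 13.
Wednesday + 13 ≡ Tuesday — that's 1978's doomsday.
In February the doomsday date is Feb 28 (1978 is not a leap year).
Feb 27 is 1 day before Feb 28; 1 mod 7 = 1, so Tuesday − 1 = Monday.
111 mod 7 = 6, so 111 days after a Monday is Monday + 6 = Sunday.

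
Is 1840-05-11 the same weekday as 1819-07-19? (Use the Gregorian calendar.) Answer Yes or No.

From Jul 19, 1819 to May 11, 1840 is 7602 days.
7602 mod 7 = 0, so they are the same weekday.
(Jul 19, 1819 is a Monday; May 11, 1840 is a Monday.)

Yes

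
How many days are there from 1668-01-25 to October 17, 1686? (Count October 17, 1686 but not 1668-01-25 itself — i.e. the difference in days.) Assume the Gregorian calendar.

6840

Jan 25, 1668 → Jan 25, 1669: 366 days (Feb 29, 1668 is in that span).
Jan 25, 1669 → Jan 25, 1670: 365 days.
Jan 25, 1670 → Jan 25, 1671: 365 days.
Jan 25, 1671 → Jan 25, 1672: 365 days.
Jan 25, 1672 → Jan 25, 1673: 366 days (Feb 29, 1672 is in that span).
Jan 25, 1673 → Jan 25, 1674: 365 days.
Jan 25, 1674 → Jan 25, 1675: 365 days.
Jan 25, 1675 → Jan 25, 1676: 365 days.
Jan 25, 1676 → Jan 25, 1677: 366 days (Feb 29, 1676 is in that span).
Jan 25, 1677 → Jan 25, 1678: 365 days.
Jan 25, 1678 → Jan 25, 1679: 365 days.
Jan 25, 1679 → Jan 25, 1680: 365 days.
Jan 25, 1680 → Jan 25, 1681: 366 days (Feb 29, 1680 is in that span).
Jan 25, 1681 → Jan 25, 1682: 365 days.
Jan 25, 1682 → Jan 25, 1683: 365 days.
Jan 25, 1683 → Jan 25, 1684: 365 days.
Jan 25, 1684 → Jan 25, 1685: 366 days (Feb 29, 1684 is in that span).
Jan 25, 1685 → Jan 25, 1686: 365 days.
Jan 25, 1686 → Feb 25, 1686: 31 days (January has 31).
Feb 25, 1686 → Mar 25, 1686: 28 days (February has 28).
Mar 25, 1686 → Apr 25, 1686: 31 days (March has 31).
Apr 25, 1686 → May 25, 1686: 30 days (April has 30).
May 25, 1686 → Jun 25, 1686: 31 days (May has 31).
Jun 25, 1686 → Jul 25, 1686: 30 days (June has 30).
Jul 25, 1686 → Aug 25, 1686: 31 days (July has 31).
Aug 25, 1686 → Sep 25, 1686: 31 days (August has 31).
Sep 25, 1686 → Oct 17, 1686: 22 days.
Total: 6840 days.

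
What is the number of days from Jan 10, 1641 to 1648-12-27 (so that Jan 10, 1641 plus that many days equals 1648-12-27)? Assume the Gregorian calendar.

2908

Jan 10, 1641 → Jan 10, 1642: 365 days.
Jan 10, 1642 → Jan 10, 1643: 365 days.
Jan 10, 1643 → Jan 10, 1644: 365 days.
Jan 10, 1644 → Jan 10, 1645: 366 days (Feb 29, 1644 is in that span).
Jan 10, 1645 → Jan 10, 1646: 365 days.
Jan 10, 1646 → Jan 10, 1647: 365 days.
Jan 10, 1647 → Jan 10, 1648: 365 days.
Jan 10, 1648 → Feb 10, 1648: 31 days (January has 31).
Feb 10, 1648 → Mar 10, 1648: 29 days (February has 29).
Mar 10, 1648 → Apr 10, 1648: 31 days (March has 31).
Apr 10, 1648 → May 10, 1648: 30 days (April has 30).
May 10, 1648 → Jun 10, 1648: 31 days (May has 31).
Jun 10, 1648 → Jul 10, 1648: 30 days (June has 30).
Jul 10, 1648 → Aug 10, 1648: 31 days (July has 31).
Aug 10, 1648 → Sep 10, 1648: 31 days (August has 31).
Sep 10, 1648 → Oct 10, 1648: 30 days (September has 30).
Oct 10, 1648 → Nov 10, 1648: 31 days (October has 31).
Nov 10, 1648 → Dec 10, 1648: 30 days (November has 30).
Dec 10, 1648 → Dec 27, 1648: 17 days.
Total: 2908 days.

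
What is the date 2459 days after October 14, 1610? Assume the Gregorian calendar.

+365 (one year) → Oct 14, 1611 (2094 left).
+366 (one year; includes Feb 29, 1612) → Oct 14, 1612 (1728 left).
+365 (one year) → Oct 14, 1613 (1363 left).
+365 (one year) → Oct 14, 1614 (998 left).
+365 (one year) → Oct 14, 1615 (633 left).
+366 (one year; includes Feb 29, 1616) → Oct 14, 1616 (267 left).
Oct has 31 days: +18 → Nov 1, 1616 (249 left).
Nov has 30 days: +30 → Dec 1, 1616 (219 left).
Dec has 31 days: +31 → Jan 1, 1617 (188 left).
Jan has 31 days: +31 → Feb 1, 1617 (157 left).
Feb has 28 days: +28 → Mar 1, 1617 (129 left).
Mar has 31 days: +31 → Apr 1, 1617 (98 left).
Apr has 30 days: +30 → May 1, 1617 (68 left).
May has 31 days: +31 → Jun 1, 1617 (37 left).
Jun has 30 days: +30 → Jul 1, 1617 (7 left).
+7 → Jul 8, 1617.

July 8, 1617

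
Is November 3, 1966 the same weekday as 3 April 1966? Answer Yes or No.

No

From Apr 3, 1966 to Nov 3, 1966 is 214 days.
214 mod 7 = 4, so they are different weekdays.
(Apr 3, 1966 is a Sunday; Nov 3, 1966 is a Thursday.)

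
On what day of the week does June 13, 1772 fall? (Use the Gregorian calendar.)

Doomsday rule: the anchor day for the 1700s is Sunday. For year 72: 72÷12 = 6 r 0, and 0÷4 = 0, so 6+0+0 = 6.
Sunday + 6 ≡ Saturday — that's 1772's doomsday.
In June the doomsday date is Jun 6.
Jun 13 is 7 days after Jun 6; 7 mod 7 = 0, so Saturday + 0 = Saturday.

Saturday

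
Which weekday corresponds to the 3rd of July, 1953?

Doomsday rule: the anchor day for the 1900s is Wednesday. For year 53: 53÷12 = 4 r 5, and 5÷4 = 1, so 4+5+1 = 10.
Wednesday + 10 ≡ Saturday — that's 1953's doomsday.
In July the doomsday date is Jul 11.
Jul 3 is 8 days before Jul 11; 8 mod 7 = 1, so Saturday − 1 = Friday.

Friday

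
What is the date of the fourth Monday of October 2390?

October 1, 2390 is a Monday.
The first Monday is therefore October 1 (same day).
The fourth Monday is 1 + 3×7 = October 22.

October 22, 2390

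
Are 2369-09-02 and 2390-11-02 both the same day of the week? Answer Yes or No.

From Sep 2, 2369 to Nov 2, 2390 is 7731 days.
7731 mod 7 = 3, so they are different weekdays.
(Sep 2, 2369 is a Tuesday; Nov 2, 2390 is a Friday.)

No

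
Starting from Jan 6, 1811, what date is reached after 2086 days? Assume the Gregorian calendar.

+365 (one year) → Jan 6, 1812 (1721 left).
+366 (one year; includes Feb 29, 1812) → Jan 6, 1813 (1355 left).
+365 (one year) → Jan 6, 1814 (990 left).
+365 (one year) → Jan 6, 1815 (625 left).
+365 (one year) → Jan 6, 1816 (260 left).
Jan has 31 days: +26 → Feb 1, 1816 (234 left).
Feb has 29 days: +29 → Mar 1, 1816 (205 left).
Mar has 31 days: +31 → Apr 1, 1816 (174 left).
Apr has 30 days: +30 → May 1, 1816 (144 left).
May has 31 days: +31 → Jun 1, 1816 (113 left).
Jun has 30 days: +30 → Jul 1, 1816 (83 left).
Jul has 31 days: +31 → Aug 1, 1816 (52 left).
Aug has 31 days: +31 → Sep 1, 1816 (21 left).
+21 → Sep 22, 1816.

September 22, 1816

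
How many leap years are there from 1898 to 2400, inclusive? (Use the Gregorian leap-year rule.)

122

Multiples of 4 in [1898,2400]: 126.
Of those, multiples of 100: 6 (not leap unless ÷400).
Multiples of 400: 2.
Leap years = 126 − 6 + 2 = 122.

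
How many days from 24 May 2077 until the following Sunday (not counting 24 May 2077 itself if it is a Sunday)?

6

May 24, 2077 is a Monday.
From Monday to the next Sunday is 6 days.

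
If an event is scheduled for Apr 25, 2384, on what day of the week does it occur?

Doomsday rule: the anchor day for the 2300s is Wednesday. For year 84: 84÷12 = 7 r 0, and 0÷4 = 0, so 7+0+0 = 7.
Wednesday + 7 ≡ Wednesday — that's 2384's doomsday.
In April the doomsday date is Apr 4.
Apr 25 is 21 days after Apr 4; 21 mod 7 = 0, so Wednesday + 0 = Wednesday.

Wednesday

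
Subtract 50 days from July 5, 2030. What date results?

May 16, 2030

−5 → Jun 30, 2030 (end of Jun, 30 days; 45 left).
−30 → May 31, 2030 (end of May, 31 days; 15 left).
−15 → May 16, 2030.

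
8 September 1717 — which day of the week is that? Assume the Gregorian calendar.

Wednesday

Doomsday rule: the anchor day for the 1700s is Sunday. For year 17: 17÷12 = 1 r 5, and 5÷4 = 1, so 1+5+1 = 7.
Sunday + 7 ≡ Sunday — that's 1717's doomsday.
In September the doomsday date is Sep 5.
Sep 8 is 3 days after Sep 5; 3 mod 7 = 3, so Sunday + 3 = Wednesday.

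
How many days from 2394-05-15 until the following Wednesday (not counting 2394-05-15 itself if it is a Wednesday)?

3

May 15, 2394 is a Sunday.
From Sunday to the next Wednesday is 3 days.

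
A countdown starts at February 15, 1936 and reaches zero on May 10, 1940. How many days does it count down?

1546

Feb 15, 1936 → Feb 15, 1937: 366 days (Feb 29, 1936 is in that span).
Feb 15, 1937 → Feb 15, 1938: 365 days.
Feb 15, 1938 → Feb 15, 1939: 365 days.
Feb 15, 1939 → Feb 15, 1940: 365 days.
Feb 15, 1940 → Mar 15, 1940: 29 days (February has 29).
Mar 15, 1940 → Apr 15, 1940: 31 days (March has 31).
Apr 15, 1940 → May 10, 1940: 25 days.
Total: 1546 days.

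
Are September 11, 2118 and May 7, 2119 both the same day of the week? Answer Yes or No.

Yes

From Sep 11, 2118 to May 7, 2119 is 238 days.
238 mod 7 = 0, so they are the same weekday.
(Sep 11, 2118 is a Sunday; May 7, 2119 is a Sunday.)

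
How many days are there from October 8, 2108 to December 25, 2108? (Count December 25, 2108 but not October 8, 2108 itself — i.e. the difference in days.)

Oct 8, 2108 → Nov 8, 2108: 31 days (October has 31).
Nov 8, 2108 → Dec 8, 2108: 30 days (November has 30).
Dec 8, 2108 → Dec 25, 2108: 17 days.
Total: 78 days.

78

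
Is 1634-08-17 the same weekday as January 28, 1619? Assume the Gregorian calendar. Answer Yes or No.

No

From Jan 28, 1619 to Aug 17, 1634 is 5680 days.
5680 mod 7 = 3, so they are different weekdays.
(Jan 28, 1619 is a Monday; Aug 17, 1634 is a Thursday.)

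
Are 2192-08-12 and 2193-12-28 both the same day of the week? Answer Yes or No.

From Aug 12, 2192 to Dec 28, 2193 is 503 days.
503 mod 7 = 6, so they are different weekdays.
(Aug 12, 2192 is a Sunday; Dec 28, 2193 is a Saturday.)

No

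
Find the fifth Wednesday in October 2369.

October 29, 2369

October 1, 2369 is a Wednesday.
The first Wednesday is therefore October 1 (same day).
The fifth Wednesday is 1 + 4×7 = October 29.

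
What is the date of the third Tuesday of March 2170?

March 20, 2170

March 1, 2170 is a Thursday.
The first Tuesday is therefore March 6 (5 days later).
The third Tuesday is 6 + 2×7 = March 20.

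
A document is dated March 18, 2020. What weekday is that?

Doomsday rule: the anchor day for the 2000s is Tuesday. For year 20: 20÷12 = 1 r 8, and 8÷4 = 2, so 1+8+2 = 11.
Tuesday + 11 ≡ Saturday — that's 2020's doomsday.
In March the doomsday date is Mar 14.
Mar 18 is 4 days after Mar 14; 4 mod 7 = 4, so Saturday + 4 = Wednesday.

Wednesday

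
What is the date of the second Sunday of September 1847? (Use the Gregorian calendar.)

September 12, 1847

September 1, 1847 is a Wednesday.
The first Sunday is therefore September 5 (4 days later).
The second Sunday is 5 + 1×7 = September 12.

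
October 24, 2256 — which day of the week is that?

Friday

Doomsday rule: the anchor day for the 2200s is Friday. For year 56: 56÷12 = 4 r 8, and 8÷4 = 2, so 4+8+2 = 14.
Friday + 14 ≡ Friday — that's 2256's doomsday.
In October the doomsday date is Oct 10.
Oct 24 is 14 days after Oct 10; 14 mod 7 = 0, so Friday + 0 = Friday.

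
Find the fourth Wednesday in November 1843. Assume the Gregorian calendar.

November 22, 1843

November 1, 1843 is a Wednesday.
The first Wednesday is therefore November 1 (same day).
The fourth Wednesday is 1 + 3×7 = November 22.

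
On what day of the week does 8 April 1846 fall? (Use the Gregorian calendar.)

Wednesday

Doomsday rule: the anchor day for the 1800s is Friday. For year 46: 46÷12 = 3 r 10, and 10÷4 = 2, so 3+10+2 = 15.
Friday + 15 ≡ Saturday — that's 1846's doomsday.
In April the doomsday date is Apr 4.
Apr 8 is 4 days after Apr 4; 4 mod 7 = 4, so Saturday + 4 = Wednesday.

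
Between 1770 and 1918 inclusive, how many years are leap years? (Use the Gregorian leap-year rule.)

35

Multiples of 4 in [1770,1918]: 37.
Of those, multiples of 100: 2 (not leap unless ÷400).
Multiples of 400: 0.
Leap years = 37 − 2 + 0 = 35.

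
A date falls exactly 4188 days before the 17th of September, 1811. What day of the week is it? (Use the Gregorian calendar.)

Sunday

Sep 17, 1811 is a Tuesday.
4188 mod 7 = 2, so 4188 days before a Tuesday is Tuesday − 2 = Sunday.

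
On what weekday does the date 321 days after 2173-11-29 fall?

Sunday

Nov 29, 2173 is a Monday.
321 mod 7 = 6, so 321 days after a Monday is Monday + 6 = Sunday.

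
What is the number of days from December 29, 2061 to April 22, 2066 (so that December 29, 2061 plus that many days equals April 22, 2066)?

Dec 29, 2061 → Dec 29, 2062: 365 days.
Dec 29, 2062 → Dec 29, 2063: 365 days.
Dec 29, 2063 → Dec 29, 2064: 366 days (Feb 29, 2064 is in that span).
Dec 29, 2064 → Dec 29, 2065: 365 days.
Dec 29, 2065 → Jan 29, 2066: 31 days (December has 31).
Jan 29, 2066 → Feb 28, 2066: 30 days (January has 31).
Feb 28, 2066 → Mar 28, 2066: 28 days (February has 28).
Mar 28, 2066 → Apr 22, 2066: 25 days.
Total: 1575 days.

1575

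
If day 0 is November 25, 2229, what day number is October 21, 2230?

330

Nov 25, 2229 → Dec 25, 2229: 30 days (November has 30).
Dec 25, 2229 → Jan 25, 2230: 31 days (December has 31).
Jan 25, 2230 → Feb 25, 2230: 31 days (January has 31).
Feb 25, 2230 → Mar 25, 2230: 28 days (February has 28).
Mar 25, 2230 → Apr 25, 2230: 31 days (March has 31).
Apr 25, 2230 → May 25, 2230: 30 days (April has 30).
May 25, 2230 → Jun 25, 2230: 31 days (May has 31).
Jun 25, 2230 → Jul 25, 2230: 30 days (June has 30).
Jul 25, 2230 → Aug 25, 2230: 31 days (July has 31).
Aug 25, 2230 → Sep 25, 2230: 31 days (August has 31).
Sep 25, 2230 → Oct 21, 2230: 26 days.
Total: 330 days.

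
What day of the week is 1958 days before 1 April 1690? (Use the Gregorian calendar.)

First find the weekday of Apr 1, 1690. Doomsday rule: the anchor day for the 1600s is Tuesday. For year 90: 90÷12 = 7 r 6, and 6÷4 = 1, so 7+6+1 = 14.
Tuesday + 14 ≡ Tuesday — that's 1690's doomsday.
In April the doomsday date is Apr 4.
Apr 1 is 3 days before Apr 4; 3 mod 7 = 3, so Tuesday − 3 = Saturday.
1958 mod 7 = 5, so 1958 days before a Saturday is Saturday − 5 = Monday.

Monday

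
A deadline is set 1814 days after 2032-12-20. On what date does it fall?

+365 (one year) → Dec 20, 2033 (1449 left).
+365 (one year) → Dec 20, 2034 (1084 left).
+365 (one year) → Dec 20, 2035 (719 left).
+366 (one year; includes Feb 29, 2036) → Dec 20, 2036 (353 left).
Dec has 31 days: +12 → Jan 1, 2037 (341 left).
Jan has 31 days: +31 → Feb 1, 2037 (310 left).
Feb has 28 days: +28 → Mar 1, 2037 (282 left).
Mar has 31 days: +31 → Apr 1, 2037 (251 left).
Apr has 30 days: +30 → May 1, 2037 (221 left).
May has 31 days: +31 → Jun 1, 2037 (190 left).
Jun has 30 days: +30 → Jul 1, 2037 (160 left).
Jul has 31 days: +31 → Aug 1, 2037 (129 left).
Aug has 31 days: +31 → Sep 1, 2037 (98 left).
Sep has 30 days: +30 → Oct 1, 2037 (68 left).
Oct has 31 days: +31 → Nov 1, 2037 (37 left).
Nov has 30 days: +30 → Dec 1, 2037 (7 left).
+7 → Dec 8, 2037.

December 8, 2037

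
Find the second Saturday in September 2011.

September 10, 2011

September 1, 2011 is a Thursday.
The first Saturday is therefore September 3 (2 days later).
The second Saturday is 3 + 1×7 = September 10.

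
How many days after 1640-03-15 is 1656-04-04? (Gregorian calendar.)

5864

Mar 15, 1640 → Mar 15, 1641: 365 days.
Mar 15, 1641 → Mar 15, 1642: 365 days.
Mar 15, 1642 → Mar 15, 1643: 365 days.
Mar 15, 1643 → Mar 15, 1644: 366 days (Feb 29, 1644 is in that span).
Mar 15, 1644 → Mar 15, 1645: 365 days.
Mar 15, 1645 → Mar 15, 1646: 365 days.
Mar 15, 1646 → Mar 15, 1647: 365 days.
Mar 15, 1647 → Mar 15, 1648: 366 days (Feb 29, 1648 is in that span).
Mar 15, 1648 → Mar 15, 1649: 365 days.
Mar 15, 1649 → Mar 15, 1650: 365 days.
Mar 15, 1650 → Mar 15, 1651: 365 days.
Mar 15, 1651 → Mar 15, 1652: 366 days (Feb 29, 1652 is in that span).
Mar 15, 1652 → Mar 15, 1653: 365 days.
Mar 15, 1653 → Mar 15, 1654: 365 days.
Mar 15, 1654 → Mar 15, 1655: 365 days.
Mar 15, 1655 → Apr 15, 1655: 31 days (March has 31).
Apr 15, 1655 → May 15, 1655: 30 days (April has 30).
May 15, 1655 → Jun 15, 1655: 31 days (May has 31).
Jun 15, 1655 → Jul 15, 1655: 30 days (June has 30).
Jul 15, 1655 → Aug 15, 1655: 31 days (July has 31).
Aug 15, 1655 → Sep 15, 1655: 31 days (August has 31).
Sep 15, 1655 → Oct 15, 1655: 30 days (September has 30).
Oct 15, 1655 → Nov 15, 1655: 31 days (October has 31).
Nov 15, 1655 → Dec 15, 1655: 30 days (November has 30).
Dec 15, 1655 → Jan 15, 1656: 31 days (December has 31).
Jan 15, 1656 → Feb 15, 1656: 31 days (January has 31).
Feb 15, 1656 → Mar 15, 1656: 29 days (February has 29).
Mar 15, 1656 → Apr 4, 1656: 20 days.
Total: 5864 days.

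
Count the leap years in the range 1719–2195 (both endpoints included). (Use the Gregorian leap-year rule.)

116

Multiples of 4 in [1719,2195]: 119.
Of those, multiples of 100: 4 (not leap unless ÷400).
Multiples of 400: 1.
Leap years = 119 − 4 + 1 = 116.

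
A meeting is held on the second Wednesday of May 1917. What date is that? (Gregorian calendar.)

May 9, 1917

May 1, 1917 is a Tuesday.
The first Wednesday is therefore May 2 (1 days later).
The second Wednesday is 2 + 1×7 = May 9.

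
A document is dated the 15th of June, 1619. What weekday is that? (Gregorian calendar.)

Saturday

Doomsday rule: the anchor day for the 1600s is Tuesday. For year 19: 19÷12 = 1 r 7, and 7÷4 = 1, so 1+7+1 = 9.
Tuesday + 9 ≡ Thursday — that's 1619's doomsday.
In June the doomsday date is Jun 6.
Jun 15 is 9 days after Jun 6; 9 mod 7 = 2, so Thursday + 2 = Saturday.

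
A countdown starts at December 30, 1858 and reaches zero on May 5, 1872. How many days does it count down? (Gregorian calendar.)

4875

Dec 30, 1858 → Dec 30, 1859: 365 days.
Dec 30, 1859 → Dec 30, 1860: 366 days (Feb 29, 1860 is in that span).
Dec 30, 1860 → Dec 30, 1861: 365 days.
Dec 30, 1861 → Dec 30, 1862: 365 days.
Dec 30, 1862 → Dec 30, 1863: 365 days.
Dec 30, 1863 → Dec 30, 1864: 366 days (Feb 29, 1864 is in that span).
Dec 30, 1864 → Dec 30, 1865: 365 days.
Dec 30, 1865 → Dec 30, 1866: 365 days.
Dec 30, 1866 → Dec 30, 1867: 365 days.
Dec 30, 1867 → Dec 30, 1868: 366 days (Feb 29, 1868 is in that span).
Dec 30, 1868 → Dec 30, 1869: 365 days.
Dec 30, 1869 → Dec 30, 1870: 365 days.
Dec 30, 1870 → Dec 30, 1871: 365 days.
Dec 30, 1871 → Jan 30, 1872: 31 days (December has 31).
Jan 30, 1872 → Feb 29, 1872: 30 days (January has 31).
Feb 29, 1872 → Mar 29, 1872: 29 days (February has 29).
Mar 29, 1872 → Apr 29, 1872: 31 days (March has 31).
Apr 29, 1872 → May 5, 1872: 6 days.
Total: 4875 days.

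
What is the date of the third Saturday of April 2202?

April 17, 2202

April 1, 2202 is a Thursday.
The first Saturday is therefore April 3 (2 days later).
The third Saturday is 3 + 2×7 = April 17.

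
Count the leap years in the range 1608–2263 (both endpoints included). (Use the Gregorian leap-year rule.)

Multiples of 4 in [1608,2263]: 164.
Of those, multiples of 100: 6 (not leap unless ÷400).
Multiples of 400: 1.
Leap years = 164 − 6 + 1 = 159.

159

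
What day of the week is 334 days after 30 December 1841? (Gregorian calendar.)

First find the weekday of Dec 30, 1841. Doomsday rule: the anchor day for the 1800s is Friday. For year 41: 41÷12 = 3 r 5, and 5÷4 = 1, so 3+5+1 = 9.
Friday + 9 ≡ Sunday — that's 1841's doomsday.
In December the doomsday date is Dec 12.
Dec 30 is 18 days after Dec 12; 18 mod 7 = 4, so Sunday + 4 = Thursday.
334 mod 7 = 5, so 334 days after a Thursday is Thursday + 5 = Tuesday.

Tuesday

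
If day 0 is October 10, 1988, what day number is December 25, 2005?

6285

Oct 10, 1988 → Oct 10, 1989: 365 days.
Oct 10, 1989 → Oct 10, 1990: 365 days.
Oct 10, 1990 → Oct 10, 1991: 365 days.
Oct 10, 1991 → Oct 10, 1992: 366 days (Feb 29, 1992 is in that span).
Oct 10, 1992 → Oct 10, 1993: 365 days.
Oct 10, 1993 → Oct 10, 1994: 365 days.
Oct 10, 1994 → Oct 10, 1995: 365 days.
Oct 10, 1995 → Oct 10, 1996: 366 days (Feb 29, 1996 is in that span).
Oct 10, 1996 → Oct 10, 1997: 365 days.
Oct 10, 1997 → Oct 10, 1998: 365 days.
Oct 10, 1998 → Oct 10, 1999: 365 days.
Oct 10, 1999 → Oct 10, 2000: 366 days (Feb 29, 2000 is in that span).
Oct 10, 2000 → Oct 10, 2001: 365 days.
Oct 10, 2001 → Oct 10, 2002: 365 days.
Oct 10, 2002 → Oct 10, 2003: 365 days.
Oct 10, 2003 → Oct 10, 2004: 366 days (Feb 29, 2004 is in that span).
Oct 10, 2004 → Oct 10, 2005: 365 days.
Oct 10, 2005 → Nov 10, 2005: 31 days (October has 31).
Nov 10, 2005 → Dec 10, 2005: 30 days (November has 30).
Dec 10, 2005 → Dec 25, 2005: 15 days.
Total: 6285 days.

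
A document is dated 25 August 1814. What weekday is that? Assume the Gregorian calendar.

Thursday

Doomsday rule: the anchor day for the 1800s is Friday. For year 14: 14÷12 = 1 r 2, and 2÷4 = 0, so 1+2+0 = 3.
Friday + 3 ≡ Monday — that's 1814's doomsday.
In August the doomsday date is Aug 8.
Aug 25 is 17 days after Aug 8; 17 mod 7 = 3, so Monday + 3 = Thursday.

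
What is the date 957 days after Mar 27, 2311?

November 8, 2313

+366 (one year; includes Feb 29, 2312) → Mar 27, 2312 (591 left).
+365 (one year) → Mar 27, 2313 (226 left).
Mar has 31 days: +5 → Apr 1, 2313 (221 left).
Apr has 30 days: +30 → May 1, 2313 (191 left).
May has 31 days: +31 → Jun 1, 2313 (160 left).
Jun has 30 days: +30 → Jul 1, 2313 (130 left).
Jul has 31 days: +31 → Aug 1, 2313 (99 left).
Aug has 31 days: +31 → Sep 1, 2313 (68 left).
Sep has 30 days: +30 → Oct 1, 2313 (38 left).
Oct has 31 days: +31 → Nov 1, 2313 (7 left).
+7 → Nov 8, 2313.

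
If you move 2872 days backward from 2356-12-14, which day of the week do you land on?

Wednesday

First find the weekday of Dec 14, 2356. Doomsday rule: the anchor day for the 2300s is Wednesday. For year 56: 56÷12 = 4 r 8, and 8÷4 = 2, so 4+8+2 = 14.
Wednesday + 14 ≡ Wednesday — that's 2356's doomsday.
In December the doomsday date is Dec 12.
Dec 14 is 2 days after Dec 12; 2 mod 7 = 2, so Wednesday + 2 = Friday.
2872 mod 7 = 2, so 2872 days before a Friday is Friday − 2 = Wednesday.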